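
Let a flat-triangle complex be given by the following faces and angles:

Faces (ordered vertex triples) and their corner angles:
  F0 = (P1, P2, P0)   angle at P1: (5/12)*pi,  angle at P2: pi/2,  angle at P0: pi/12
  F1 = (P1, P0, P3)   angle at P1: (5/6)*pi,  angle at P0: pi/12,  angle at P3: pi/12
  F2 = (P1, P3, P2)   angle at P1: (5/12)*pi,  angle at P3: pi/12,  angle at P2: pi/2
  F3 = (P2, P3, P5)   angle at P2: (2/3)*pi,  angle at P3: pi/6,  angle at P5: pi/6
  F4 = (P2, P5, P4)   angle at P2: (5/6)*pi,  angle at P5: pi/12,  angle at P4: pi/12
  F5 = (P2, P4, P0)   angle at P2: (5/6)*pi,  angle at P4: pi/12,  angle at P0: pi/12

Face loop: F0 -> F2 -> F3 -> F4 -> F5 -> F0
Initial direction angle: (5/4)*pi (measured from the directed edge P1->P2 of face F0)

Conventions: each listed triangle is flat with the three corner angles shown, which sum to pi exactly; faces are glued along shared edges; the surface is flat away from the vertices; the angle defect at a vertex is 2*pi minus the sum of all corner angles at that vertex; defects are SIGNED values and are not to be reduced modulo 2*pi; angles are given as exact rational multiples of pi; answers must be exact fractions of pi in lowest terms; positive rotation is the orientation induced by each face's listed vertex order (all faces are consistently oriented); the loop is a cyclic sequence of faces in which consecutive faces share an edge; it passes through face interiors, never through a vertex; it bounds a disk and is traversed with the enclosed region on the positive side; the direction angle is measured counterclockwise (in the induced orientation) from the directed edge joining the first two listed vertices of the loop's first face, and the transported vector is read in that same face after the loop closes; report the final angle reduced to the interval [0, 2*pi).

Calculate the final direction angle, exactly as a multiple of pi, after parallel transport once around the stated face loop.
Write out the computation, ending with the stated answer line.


enclosed vertex P2: corner angles sum to (10/3)*pi, defect = 2*pi - (10/3)*pi = (-4/3)*pi
by Gauss-Bonnet the loop rotates the vector by the enclosed defect sum (positive orientation, mod 2*pi)
final angle = (5/4)*pi - (4/3)*pi = (23/12)*pi (mod 2*pi)

Answer: final direction angle = (23/12)*pi


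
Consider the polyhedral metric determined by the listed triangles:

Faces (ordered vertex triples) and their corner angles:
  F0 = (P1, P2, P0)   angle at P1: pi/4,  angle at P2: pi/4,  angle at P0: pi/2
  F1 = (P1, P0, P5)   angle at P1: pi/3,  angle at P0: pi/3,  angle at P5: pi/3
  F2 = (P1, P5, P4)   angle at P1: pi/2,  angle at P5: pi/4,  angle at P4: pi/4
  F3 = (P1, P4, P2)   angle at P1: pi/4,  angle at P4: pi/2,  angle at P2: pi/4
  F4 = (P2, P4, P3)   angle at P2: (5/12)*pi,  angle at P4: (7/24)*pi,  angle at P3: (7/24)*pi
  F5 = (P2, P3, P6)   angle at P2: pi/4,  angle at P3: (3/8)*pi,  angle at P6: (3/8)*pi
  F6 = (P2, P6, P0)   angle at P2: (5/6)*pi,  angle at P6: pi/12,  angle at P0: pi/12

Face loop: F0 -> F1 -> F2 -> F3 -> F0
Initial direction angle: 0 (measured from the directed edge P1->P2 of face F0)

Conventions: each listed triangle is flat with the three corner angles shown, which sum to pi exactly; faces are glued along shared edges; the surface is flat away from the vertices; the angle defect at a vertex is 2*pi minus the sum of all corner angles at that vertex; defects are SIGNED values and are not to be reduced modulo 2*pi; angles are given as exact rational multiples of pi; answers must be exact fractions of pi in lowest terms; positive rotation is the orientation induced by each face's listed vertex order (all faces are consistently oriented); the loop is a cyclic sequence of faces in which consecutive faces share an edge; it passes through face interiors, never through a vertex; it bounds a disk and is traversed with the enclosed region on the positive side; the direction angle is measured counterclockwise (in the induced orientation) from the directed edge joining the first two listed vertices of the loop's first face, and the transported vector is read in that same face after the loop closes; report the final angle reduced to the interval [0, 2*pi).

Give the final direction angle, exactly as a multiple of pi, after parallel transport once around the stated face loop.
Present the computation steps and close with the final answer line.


enclosed vertex P1: corner angles sum to (4/3)*pi, defect = 2*pi - (4/3)*pi = (2/3)*pi
the final direction is the initial angle plus the enclosed defects, taken mod 2*pi in the induced orientation
final angle = 0 + (2/3)*pi = (2/3)*pi (mod 2*pi)

Answer: final direction angle = (2/3)*pi


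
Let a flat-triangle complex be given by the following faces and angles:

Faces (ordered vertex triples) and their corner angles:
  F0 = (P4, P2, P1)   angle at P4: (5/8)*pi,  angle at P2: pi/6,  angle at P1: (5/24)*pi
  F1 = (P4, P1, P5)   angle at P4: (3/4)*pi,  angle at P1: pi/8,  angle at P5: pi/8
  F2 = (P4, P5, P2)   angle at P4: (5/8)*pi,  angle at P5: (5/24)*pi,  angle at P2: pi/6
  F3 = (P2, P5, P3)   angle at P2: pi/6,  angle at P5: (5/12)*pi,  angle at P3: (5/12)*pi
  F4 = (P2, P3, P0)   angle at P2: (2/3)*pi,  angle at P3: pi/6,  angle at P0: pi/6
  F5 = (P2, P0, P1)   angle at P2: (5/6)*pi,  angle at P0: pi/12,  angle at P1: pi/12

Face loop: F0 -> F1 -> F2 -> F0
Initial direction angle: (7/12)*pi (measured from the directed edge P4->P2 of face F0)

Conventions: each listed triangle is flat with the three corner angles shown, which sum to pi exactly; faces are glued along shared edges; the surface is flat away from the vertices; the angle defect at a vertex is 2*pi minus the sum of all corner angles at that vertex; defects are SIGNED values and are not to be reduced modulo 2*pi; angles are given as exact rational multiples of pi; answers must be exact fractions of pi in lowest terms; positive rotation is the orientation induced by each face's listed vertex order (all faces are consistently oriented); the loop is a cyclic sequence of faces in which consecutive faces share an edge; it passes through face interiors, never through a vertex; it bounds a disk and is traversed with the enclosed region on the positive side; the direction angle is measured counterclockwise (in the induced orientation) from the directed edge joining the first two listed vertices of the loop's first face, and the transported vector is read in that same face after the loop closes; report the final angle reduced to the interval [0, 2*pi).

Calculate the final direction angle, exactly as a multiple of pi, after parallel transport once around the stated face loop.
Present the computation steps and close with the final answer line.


enclosed vertex P4: corner angles sum to 2*pi, defect = 2*pi - 2*pi = 0
by Gauss-Bonnet the loop rotates the vector by the enclosed defect sum (positive orientation, mod 2*pi)
final angle = (7/12)*pi + 0 = (7/12)*pi (mod 2*pi)

Answer: final direction angle = (7/12)*pi


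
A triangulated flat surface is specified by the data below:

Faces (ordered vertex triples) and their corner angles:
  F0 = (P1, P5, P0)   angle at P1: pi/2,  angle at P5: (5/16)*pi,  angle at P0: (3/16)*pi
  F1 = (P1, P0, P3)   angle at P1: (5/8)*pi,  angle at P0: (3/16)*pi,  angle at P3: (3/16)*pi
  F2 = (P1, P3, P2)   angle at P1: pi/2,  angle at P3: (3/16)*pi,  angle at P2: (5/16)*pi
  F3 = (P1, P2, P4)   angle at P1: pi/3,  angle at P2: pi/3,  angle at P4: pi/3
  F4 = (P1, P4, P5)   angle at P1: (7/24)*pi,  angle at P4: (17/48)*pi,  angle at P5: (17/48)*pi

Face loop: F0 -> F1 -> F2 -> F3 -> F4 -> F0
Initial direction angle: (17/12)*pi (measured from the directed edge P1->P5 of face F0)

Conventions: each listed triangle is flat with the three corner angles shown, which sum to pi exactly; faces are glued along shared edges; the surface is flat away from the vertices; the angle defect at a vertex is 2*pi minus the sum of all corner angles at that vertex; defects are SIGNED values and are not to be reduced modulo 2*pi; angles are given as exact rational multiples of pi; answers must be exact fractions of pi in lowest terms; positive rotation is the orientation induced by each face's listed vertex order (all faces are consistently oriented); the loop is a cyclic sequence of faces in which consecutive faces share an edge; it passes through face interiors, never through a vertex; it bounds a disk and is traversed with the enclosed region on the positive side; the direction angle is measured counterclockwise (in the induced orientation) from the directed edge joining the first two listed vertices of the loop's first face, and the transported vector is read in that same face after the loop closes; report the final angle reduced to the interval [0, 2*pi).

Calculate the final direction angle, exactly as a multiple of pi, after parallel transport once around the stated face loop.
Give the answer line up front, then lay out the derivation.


Answer: final direction angle = (7/6)*pi

enclosed vertex P1: corner angles sum to (9/4)*pi, defect = 2*pi - (9/4)*pi = -pi/4
the final direction is the initial angle plus the enclosed defects, taken mod 2*pi in the induced orientation
final angle = (17/12)*pi - pi/4 = (7/6)*pi (mod 2*pi)


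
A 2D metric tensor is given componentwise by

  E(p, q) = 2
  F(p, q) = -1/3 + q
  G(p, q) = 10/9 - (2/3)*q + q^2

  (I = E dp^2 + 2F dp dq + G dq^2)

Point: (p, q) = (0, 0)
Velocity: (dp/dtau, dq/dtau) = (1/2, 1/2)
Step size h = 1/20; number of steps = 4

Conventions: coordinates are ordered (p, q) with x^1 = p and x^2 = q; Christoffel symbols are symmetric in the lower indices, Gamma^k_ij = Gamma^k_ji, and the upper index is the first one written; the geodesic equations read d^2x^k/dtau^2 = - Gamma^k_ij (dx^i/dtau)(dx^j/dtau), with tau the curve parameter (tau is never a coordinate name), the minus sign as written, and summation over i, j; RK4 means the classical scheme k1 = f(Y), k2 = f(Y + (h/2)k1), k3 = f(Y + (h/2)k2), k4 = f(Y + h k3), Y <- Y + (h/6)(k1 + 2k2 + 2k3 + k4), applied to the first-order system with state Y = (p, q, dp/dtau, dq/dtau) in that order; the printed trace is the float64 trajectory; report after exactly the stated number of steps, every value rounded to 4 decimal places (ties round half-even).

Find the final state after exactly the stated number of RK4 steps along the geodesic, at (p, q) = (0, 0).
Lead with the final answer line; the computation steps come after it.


Answer: p = 0.0976, q = 0.1007, dp/dtau = 0.4756, dq/dtau = 0.5069

f(Y) = (dp/dtau, dq/dtau, -Gamma^p_ij Y'^i Y'^j, -Gamma^q_ij Y'^i Y'^j) with the Gammas evaluated at the stage position; h = 0.050000; intermediate values shown to 6 dp
step 0: p = 0.0000, q = 0.0000, dp/dtau = 0.5000, dq/dtau = 0.5000
step 1:
  k1: at (p, q) = (0.000000, 0.000000), (dp/dtau, dq/dtau) = (0.500000, 0.500000); Gamma_ppp = 0.000000, Gamma_ppq = 0.000000, Gamma_pqq = 0.473684, Gamma_qpp = 0.000000, Gamma_qpq = 0.000000, Gamma_qqq = -0.157895; k1 = (0.500000, 0.500000, -0.118421, 0.039474)
  k2: at (p, q) = (0.012500, 0.012500), (dp/dtau, dq/dtau) = (0.497039, 0.500987); Gamma_ppp = 0.000000, Gamma_ppq = 0.000000, Gamma_pqq = 0.475526, Gamma_qpp = 0.000000, Gamma_qpq = 0.000000, Gamma_qqq = -0.152565; k2 = (0.497039, 0.500987, -0.119351, 0.038292)
  k3: at (p, q) = (0.012426, 0.012525), (dp/dtau, dq/dtau) = (0.497016, 0.500957); Gamma_ppp = 0.000000, Gamma_ppq = 0.000000, Gamma_pqq = 0.475530, Gamma_qpp = 0.000000, Gamma_qpq = 0.000000, Gamma_qqq = -0.152554; k3 = (0.497016, 0.500957, -0.119338, 0.038285)
  k4: at (p, q) = (0.024851, 0.025048), (dp/dtau, dq/dtau) = (0.494033, 0.501914); Gamma_ppp = 0.000000, Gamma_ppq = 0.000000, Gamma_pqq = 0.477318, Gamma_qpp = 0.000000, Gamma_qpq = 0.000000, Gamma_qqq = -0.147150; k4 = (0.494033, 0.501914, -0.120245, 0.037070)
  Y <- Y + (h/6)(k1 + 2k2 + 2k3 + k4): p = 0.0249, q = 0.0250, dp/dtau = 0.4940, dq/dtau = 0.5019
step 2:
  k1: at (p, q) = (0.024851, 0.025048), (dp/dtau, dq/dtau) = (0.494033, 0.501914); Gamma_ppp = 0.000000, Gamma_ppq = 0.000000, Gamma_pqq = 0.477318, Gamma_qpp = 0.000000, Gamma_qpq = 0.000000, Gamma_qqq = -0.147150; k1 = (0.494033, 0.501914, -0.120245, 0.037070)
  k2: at (p, q) = (0.037202, 0.037596), (dp/dtau, dq/dtau) = (0.491027, 0.502841); Gamma_ppp = 0.000000, Gamma_ppq = 0.000000, Gamma_pqq = 0.479051, Gamma_qpp = 0.000000, Gamma_qpq = 0.000000, Gamma_qqq = -0.141673; k2 = (0.491027, 0.502841, -0.121128, 0.035822)
  k3: at (p, q) = (0.037127, 0.037619), (dp/dtau, dq/dtau) = (0.491005, 0.502810); Gamma_ppp = 0.000000, Gamma_ppq = 0.000000, Gamma_pqq = 0.479054, Gamma_qpp = 0.000000, Gamma_qpq = 0.000000, Gamma_qqq = -0.141663; k3 = (0.491005, 0.502810, -0.121113, 0.035815)
  k4: at (p, q) = (0.049401, 0.050189), (dp/dtau, dq/dtau) = (0.487977, 0.503705); Gamma_ppp = 0.000000, Gamma_ppq = 0.000000, Gamma_pqq = 0.480730, Gamma_qpp = 0.000000, Gamma_qpq = 0.000000, Gamma_qqq = -0.136116; k4 = (0.487977, 0.503705, -0.121970, 0.034535)
  Y <- Y + (h/6)(k1 + 2k2 + 2k3 + k4): p = 0.0494, q = 0.0502, dp/dtau = 0.4880, dq/dtau = 0.5037
step 3:
  k1: at (p, q) = (0.049402, 0.050189), (dp/dtau, dq/dtau) = (0.487977, 0.503705); Gamma_ppp = 0.000000, Gamma_ppq = 0.000000, Gamma_pqq = 0.480730, Gamma_qpp = 0.000000, Gamma_qpq = 0.000000, Gamma_qqq = -0.136116; k1 = (0.487977, 0.503705, -0.121970, 0.034535)
  k2: at (p, q) = (0.061601, 0.062782), (dp/dtau, dq/dtau) = (0.484928, 0.504568); Gamma_ppp = 0.000000, Gamma_ppq = 0.000000, Gamma_pqq = 0.482347, Gamma_qpp = 0.000000, Gamma_qpq = 0.000000, Gamma_qqq = -0.130500; k2 = (0.484928, 0.504568, -0.122800, 0.033224)
  k3: at (p, q) = (0.061525, 0.062804), (dp/dtau, dq/dtau) = (0.484907, 0.504535); Gamma_ppp = 0.000000, Gamma_ppq = 0.000000, Gamma_pqq = 0.482349, Gamma_qpp = 0.000000, Gamma_qpq = 0.000000, Gamma_qqq = -0.130490; k3 = (0.484907, 0.504535, -0.122785, 0.033217)
  k4: at (p, q) = (0.073647, 0.075416), (dp/dtau, dq/dtau) = (0.481838, 0.505366); Gamma_ppp = 0.000000, Gamma_ppq = 0.000000, Gamma_pqq = 0.483905, Gamma_qpp = 0.000000, Gamma_qpq = 0.000000, Gamma_qqq = -0.124807; k4 = (0.481838, 0.505366, -0.123587, 0.031875)
  Y <- Y + (h/6)(k1 + 2k2 + 2k3 + k4): p = 0.0736, q = 0.0754, dp/dtau = 0.4818, dq/dtau = 0.5054
step 4:
  k1: at (p, q) = (0.073648, 0.075417), (dp/dtau, dq/dtau) = (0.481838, 0.505366); Gamma_ppp = 0.000000, Gamma_ppq = 0.000000, Gamma_pqq = 0.483905, Gamma_qpp = 0.000000, Gamma_qpq = 0.000000, Gamma_qqq = -0.124807; k1 = (0.481838, 0.505366, -0.123587, 0.031875)
  k2: at (p, q) = (0.085693, 0.088051), (dp/dtau, dq/dtau) = (0.478748, 0.506162); Gamma_ppp = 0.000000, Gamma_ppq = 0.000000, Gamma_pqq = 0.485398, Gamma_qpp = 0.000000, Gamma_qpq = 0.000000, Gamma_qqq = -0.119060; k2 = (0.478748, 0.506162, -0.124359, 0.030503)
  k3: at (p, q) = (0.085616, 0.088071), (dp/dtau, dq/dtau) = (0.478729, 0.506128); Gamma_ppp = 0.000000, Gamma_ppq = 0.000000, Gamma_pqq = 0.485401, Gamma_qpp = 0.000000, Gamma_qpq = 0.000000, Gamma_qqq = -0.119051; k3 = (0.478729, 0.506128, -0.124343, 0.030497)
  k4: at (p, q) = (0.097584, 0.100723), (dp/dtau, dq/dtau) = (0.475621, 0.506890); Gamma_ppp = 0.000000, Gamma_ppq = 0.000000, Gamma_pqq = 0.486829, Gamma_qpp = 0.000000, Gamma_qpq = 0.000000, Gamma_qqq = -0.113242; k4 = (0.475621, 0.506890, -0.125085, 0.029096)
  Y <- Y + (h/6)(k1 + 2k2 + 2k3 + k4): p = 0.0976, q = 0.1007, dp/dtau = 0.4756, dq/dtau = 0.5069


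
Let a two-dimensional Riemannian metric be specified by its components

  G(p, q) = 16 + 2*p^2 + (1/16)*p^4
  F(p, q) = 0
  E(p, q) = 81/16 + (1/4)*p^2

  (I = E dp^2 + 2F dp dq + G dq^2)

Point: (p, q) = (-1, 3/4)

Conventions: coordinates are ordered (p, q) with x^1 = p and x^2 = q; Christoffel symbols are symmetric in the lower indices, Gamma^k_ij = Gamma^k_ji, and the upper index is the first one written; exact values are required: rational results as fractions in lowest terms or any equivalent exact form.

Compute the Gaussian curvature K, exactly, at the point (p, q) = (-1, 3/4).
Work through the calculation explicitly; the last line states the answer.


E = 85/16, F = 0, G = 289/16, EG - F^2 = 24565/256 at the point
E_p = -1/2, E_q = 0, F_p = 0, F_q = 0, G_p = -17/4, G_q = 0
E_qq = 0, F_pq = 0, G_pp = 19/4
By Brioschi, K is (det M1 - det M2) divided by (EG - F^2) squared.
M1 = [[-E_qq/2 + F_pq - G_pp/2, E_p/2, F_p - E_q/2], [F_q - G_p/2, E, F], [G_q/2, F, G]] = [[-19/8, -1/4, 0], [17/8, 85/16, 0], [0, 0, 289/16]]; det M1 = -447083/2048
M2 = [[0, E_q/2, G_p/2], [E_q/2, E, F], [G_p/2, F, G]] = [[0, 0, -17/8], [0, 85/16, 0], [-17/8, 0, 289/16]]; det M2 = -24565/1024
det M1 - det M2 = -397953/2048; K = -397953/2048 / (24565/256)^2 = -2592/122825

Answer: K = -2592/122825


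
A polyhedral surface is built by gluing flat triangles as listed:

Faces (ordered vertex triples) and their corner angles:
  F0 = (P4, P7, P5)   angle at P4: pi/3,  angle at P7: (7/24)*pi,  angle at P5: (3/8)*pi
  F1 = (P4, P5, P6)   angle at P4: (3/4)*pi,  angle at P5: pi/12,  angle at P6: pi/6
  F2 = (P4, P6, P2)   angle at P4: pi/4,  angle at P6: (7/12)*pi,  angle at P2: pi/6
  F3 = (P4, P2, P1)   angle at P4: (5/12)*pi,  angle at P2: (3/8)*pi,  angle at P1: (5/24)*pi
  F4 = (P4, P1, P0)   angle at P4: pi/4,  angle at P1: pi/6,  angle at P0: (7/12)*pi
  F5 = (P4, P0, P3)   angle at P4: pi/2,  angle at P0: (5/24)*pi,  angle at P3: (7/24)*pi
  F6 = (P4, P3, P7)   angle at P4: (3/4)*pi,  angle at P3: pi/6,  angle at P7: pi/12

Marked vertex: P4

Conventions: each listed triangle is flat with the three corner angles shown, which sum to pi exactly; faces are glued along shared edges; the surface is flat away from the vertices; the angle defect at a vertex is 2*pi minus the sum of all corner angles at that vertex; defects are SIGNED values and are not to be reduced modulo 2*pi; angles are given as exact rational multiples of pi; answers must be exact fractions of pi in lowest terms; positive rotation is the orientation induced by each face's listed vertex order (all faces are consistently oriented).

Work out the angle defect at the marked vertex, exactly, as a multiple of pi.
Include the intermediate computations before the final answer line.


Sum of corner angles at P4: (13/4)*pi
defect = 2*pi - (13/4)*pi

Answer: defect(P4) = (-5/4)*pi


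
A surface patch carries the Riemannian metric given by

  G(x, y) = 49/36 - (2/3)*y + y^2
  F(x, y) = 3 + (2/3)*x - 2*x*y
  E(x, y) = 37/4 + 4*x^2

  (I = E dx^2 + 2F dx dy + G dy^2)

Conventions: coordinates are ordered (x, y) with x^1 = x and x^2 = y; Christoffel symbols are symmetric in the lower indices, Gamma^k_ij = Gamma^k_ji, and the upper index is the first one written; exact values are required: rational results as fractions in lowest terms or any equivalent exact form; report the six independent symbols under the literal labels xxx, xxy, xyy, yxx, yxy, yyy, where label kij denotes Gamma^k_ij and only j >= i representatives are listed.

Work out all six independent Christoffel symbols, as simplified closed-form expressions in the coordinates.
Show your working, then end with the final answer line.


E = 37/4 + 4*x^2; F = 3 + (2/3)*x - 2*x*y; G = 49/36 - (2/3)*y + y^2
Gamma^k_ij = (1/2) g^{kl} (d_i g_jl + d_j g_il - d_l g_ij), with g^inv = (1/(EG-F^2)) [[G, -F], [-F, E]]
first partials: E_x = 8*x, E_y = 0, F_x = 2/3 - 2*y, F_y = -2*x, G_x = 0, G_y = -2/3 + 2*y
D = EG - F^2 = 517/144 - (37/6)*y - 4*x + (37/4)*y^2 + 12*x*y + 5*x^2
expanded: Gamma^x_xx = (G E_x - 2F F_x + F E_y)/(2D), Gamma^x_xy = (G E_y - F G_x)/(2D), Gamma^x_yy = (2G F_y - G G_x - F G_y)/(2D), Gamma^y_xx = (2E F_x - E E_y - F E_x)/(2D), Gamma^y_xy = (E G_x - F E_y)/(2D), Gamma^y_yy = (E G_y - 2F F_y + F G_x)/(2D); substitute and cancel common factors

Answer: Gamma_xxx = (720*x + 864*y - 288)/(720*x^2 + 1728*x*y - 576*x + 1332*y^2 - 888*y + 517), Gamma_xxy = 0, Gamma_xyy = (-360*x - 432*y + 144)/(720*x^2 + 1728*x*y - 576*x + 1332*y^2 - 888*y + 517), Gamma_yxx = (-1728*x - 2664*y + 888)/(720*x^2 + 1728*x*y - 576*x + 1332*y^2 - 888*y + 517), Gamma_yxy = 0, Gamma_yyy = (864*x + 1332*y - 444)/(720*x^2 + 1728*x*y - 576*x + 1332*y^2 - 888*y + 517)


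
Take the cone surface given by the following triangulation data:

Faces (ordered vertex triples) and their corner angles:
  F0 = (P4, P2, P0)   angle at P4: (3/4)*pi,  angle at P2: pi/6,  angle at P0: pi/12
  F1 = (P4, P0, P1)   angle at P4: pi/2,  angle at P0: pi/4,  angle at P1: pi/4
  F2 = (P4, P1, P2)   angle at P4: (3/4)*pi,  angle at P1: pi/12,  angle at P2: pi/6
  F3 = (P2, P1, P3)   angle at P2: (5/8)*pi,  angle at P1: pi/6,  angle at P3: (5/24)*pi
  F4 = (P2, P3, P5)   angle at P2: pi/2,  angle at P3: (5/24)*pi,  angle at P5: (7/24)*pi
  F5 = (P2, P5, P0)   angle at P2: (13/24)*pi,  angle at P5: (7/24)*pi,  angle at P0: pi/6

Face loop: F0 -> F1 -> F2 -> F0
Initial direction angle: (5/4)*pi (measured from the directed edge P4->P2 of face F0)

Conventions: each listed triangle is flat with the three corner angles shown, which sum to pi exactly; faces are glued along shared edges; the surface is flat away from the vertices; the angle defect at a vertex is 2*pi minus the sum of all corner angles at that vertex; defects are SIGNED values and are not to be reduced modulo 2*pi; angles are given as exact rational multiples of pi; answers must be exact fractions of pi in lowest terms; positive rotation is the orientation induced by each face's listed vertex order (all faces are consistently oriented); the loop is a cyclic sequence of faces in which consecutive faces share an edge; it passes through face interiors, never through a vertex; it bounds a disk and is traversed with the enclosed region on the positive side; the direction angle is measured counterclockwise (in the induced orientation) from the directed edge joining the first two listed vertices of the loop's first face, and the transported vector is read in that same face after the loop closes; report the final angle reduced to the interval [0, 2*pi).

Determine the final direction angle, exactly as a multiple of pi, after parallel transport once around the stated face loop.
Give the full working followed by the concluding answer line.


enclosed vertex P4: corner angles sum to 2*pi, defect = 2*pi - 2*pi = 0
summing the enclosed defects onto the initial angle, mod 2*pi in the induced orientation:
final angle = (5/4)*pi + 0 = (5/4)*pi (mod 2*pi)

Answer: final direction angle = (5/4)*pi


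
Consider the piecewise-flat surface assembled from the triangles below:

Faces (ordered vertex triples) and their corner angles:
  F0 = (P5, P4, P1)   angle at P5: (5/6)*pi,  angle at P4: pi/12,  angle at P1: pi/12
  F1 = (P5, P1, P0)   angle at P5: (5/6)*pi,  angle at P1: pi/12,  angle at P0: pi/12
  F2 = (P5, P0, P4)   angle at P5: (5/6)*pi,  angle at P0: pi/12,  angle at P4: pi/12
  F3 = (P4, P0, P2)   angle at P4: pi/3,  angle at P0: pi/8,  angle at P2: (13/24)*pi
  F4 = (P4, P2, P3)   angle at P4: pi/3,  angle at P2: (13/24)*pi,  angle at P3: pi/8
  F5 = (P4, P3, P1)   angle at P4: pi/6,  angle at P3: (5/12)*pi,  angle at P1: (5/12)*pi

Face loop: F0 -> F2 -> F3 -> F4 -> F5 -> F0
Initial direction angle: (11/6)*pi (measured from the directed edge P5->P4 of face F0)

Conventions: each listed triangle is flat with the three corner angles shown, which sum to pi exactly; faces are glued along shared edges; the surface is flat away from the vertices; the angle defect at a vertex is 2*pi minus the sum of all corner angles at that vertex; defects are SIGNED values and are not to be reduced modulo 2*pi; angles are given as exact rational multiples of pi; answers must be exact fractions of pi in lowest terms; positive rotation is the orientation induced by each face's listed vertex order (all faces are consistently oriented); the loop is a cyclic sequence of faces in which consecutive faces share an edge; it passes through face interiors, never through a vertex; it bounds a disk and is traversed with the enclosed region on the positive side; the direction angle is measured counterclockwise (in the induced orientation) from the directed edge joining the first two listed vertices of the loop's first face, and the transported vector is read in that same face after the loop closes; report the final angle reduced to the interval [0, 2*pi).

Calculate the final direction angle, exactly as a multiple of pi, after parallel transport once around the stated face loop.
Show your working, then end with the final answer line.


enclosed vertex P4: corner angles sum to pi, defect = 2*pi - pi = pi
transport around the loop rotates by the sum of enclosed defects; add to the initial angle mod 2*pi
final angle = (11/6)*pi + pi = (5/6)*pi (mod 2*pi)

Answer: final direction angle = (5/6)*pi


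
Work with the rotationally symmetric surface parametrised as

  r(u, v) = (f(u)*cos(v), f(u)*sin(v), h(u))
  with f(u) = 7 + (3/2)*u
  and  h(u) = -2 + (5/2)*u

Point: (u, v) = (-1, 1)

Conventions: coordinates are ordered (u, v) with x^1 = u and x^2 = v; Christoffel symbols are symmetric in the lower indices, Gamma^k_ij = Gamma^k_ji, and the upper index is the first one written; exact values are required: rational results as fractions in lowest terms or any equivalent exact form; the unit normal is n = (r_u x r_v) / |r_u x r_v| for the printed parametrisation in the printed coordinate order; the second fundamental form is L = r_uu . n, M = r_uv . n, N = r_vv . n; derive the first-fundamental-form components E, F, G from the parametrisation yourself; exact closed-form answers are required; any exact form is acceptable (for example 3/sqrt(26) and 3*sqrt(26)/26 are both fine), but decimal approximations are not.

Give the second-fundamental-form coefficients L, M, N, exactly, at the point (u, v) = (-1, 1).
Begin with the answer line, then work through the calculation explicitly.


Answer: L = 0, M = 0, N = 55*sqrt(34)/68

f = 11/2, f' = 3/2, f'' = 0, h' = 5/2, h'' = 0
E = 17/2, F = 0, G = 121/4; answer radicand W^2 = 17/2
unnormalised second-form numerators: l = 0, m = 0, n = 55/4; L = l/sqrt(17/2), and similarly M = m/sqrt(W^2), N = n/sqrt(W^2)


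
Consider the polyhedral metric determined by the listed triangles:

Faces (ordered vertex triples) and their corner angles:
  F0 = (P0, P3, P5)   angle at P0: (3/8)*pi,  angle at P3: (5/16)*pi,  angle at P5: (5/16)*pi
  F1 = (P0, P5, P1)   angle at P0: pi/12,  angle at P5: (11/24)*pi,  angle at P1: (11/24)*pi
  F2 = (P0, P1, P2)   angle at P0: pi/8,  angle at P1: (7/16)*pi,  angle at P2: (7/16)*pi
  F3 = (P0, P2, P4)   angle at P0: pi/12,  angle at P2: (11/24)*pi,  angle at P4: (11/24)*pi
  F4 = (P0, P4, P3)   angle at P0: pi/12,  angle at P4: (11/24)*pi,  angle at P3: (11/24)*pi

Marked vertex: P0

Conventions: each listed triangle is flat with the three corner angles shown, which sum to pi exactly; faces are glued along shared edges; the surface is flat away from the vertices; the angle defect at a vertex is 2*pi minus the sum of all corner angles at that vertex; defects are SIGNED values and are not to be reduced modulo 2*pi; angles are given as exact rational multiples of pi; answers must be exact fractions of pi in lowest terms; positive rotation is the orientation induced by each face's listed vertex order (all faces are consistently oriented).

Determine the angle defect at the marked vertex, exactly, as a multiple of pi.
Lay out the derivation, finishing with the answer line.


Sum of corner angles at P0: (3/4)*pi
defect = 2*pi - (3/4)*pi

Answer: defect(P0) = (5/4)*pi


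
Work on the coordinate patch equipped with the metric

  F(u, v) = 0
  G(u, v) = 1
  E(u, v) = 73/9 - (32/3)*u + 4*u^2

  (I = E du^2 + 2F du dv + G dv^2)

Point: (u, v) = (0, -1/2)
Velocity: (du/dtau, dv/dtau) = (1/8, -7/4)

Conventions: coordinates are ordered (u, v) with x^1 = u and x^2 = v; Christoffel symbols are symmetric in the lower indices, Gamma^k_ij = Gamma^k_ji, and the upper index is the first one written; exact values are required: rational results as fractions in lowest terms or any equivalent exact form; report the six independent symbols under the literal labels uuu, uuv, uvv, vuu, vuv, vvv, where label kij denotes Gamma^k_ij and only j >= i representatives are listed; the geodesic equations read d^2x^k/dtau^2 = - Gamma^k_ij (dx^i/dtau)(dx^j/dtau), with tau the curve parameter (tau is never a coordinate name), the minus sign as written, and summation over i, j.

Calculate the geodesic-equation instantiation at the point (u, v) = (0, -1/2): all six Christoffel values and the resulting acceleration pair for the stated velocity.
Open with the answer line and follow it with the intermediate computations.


Answer: Gamma_uuu = -48/73, Gamma_uuv = 0, Gamma_uvv = 0, Gamma_vuu = 0, Gamma_vuv = 0, Gamma_vvv = 0; accelerations (d^2u/dtau^2, d^2v/dtau^2) = (3/292, 0)

E = 73/9, F = 0, G = 1 at the point
E_u = -32/3, E_v = 0, F_u = 0, F_v = 0, G_u = 0, G_v = 0
EG - F^2 = 73/9;  g^inv = (9/73) * [[1, 0], [0, 73/9]]
first-kind symbols [ij,l] = (1/2)(d_i g_jl + d_j g_il - d_l g_ij): [uu,u] = E_u/2 = -16/3, [uu,v] = F_u - E_v/2 = 0, [uv,u] = E_v/2 = 0, [uv,v] = G_u/2 = 0, [vv,u] = F_v - G_u/2 = 0, [vv,v] = G_v/2 = 0
Gamma^u_ij = (G*[ij,u] - F*[ij,v])/(EG - F^2), Gamma^v_ij = (E*[ij,v] - F*[ij,u])/(EG - F^2)
Gamma_uuu = -48/73, Gamma_uuv = 0, Gamma_uvv = 0, Gamma_vuu = 0, Gamma_vuv = 0, Gamma_vvv = 0
d^2u/dtau^2 = -(Gamma_uuu*(1/8)^2 + 2*Gamma_uuv*(1/8)*(-7/4) + Gamma_uvv*(-7/4)^2) = 3/292
d^2v/dtau^2 = -(Gamma_vuu*(1/8)^2 + 2*Gamma_vuv*(1/8)*(-7/4) + Gamma_vvv*(-7/4)^2) = 0


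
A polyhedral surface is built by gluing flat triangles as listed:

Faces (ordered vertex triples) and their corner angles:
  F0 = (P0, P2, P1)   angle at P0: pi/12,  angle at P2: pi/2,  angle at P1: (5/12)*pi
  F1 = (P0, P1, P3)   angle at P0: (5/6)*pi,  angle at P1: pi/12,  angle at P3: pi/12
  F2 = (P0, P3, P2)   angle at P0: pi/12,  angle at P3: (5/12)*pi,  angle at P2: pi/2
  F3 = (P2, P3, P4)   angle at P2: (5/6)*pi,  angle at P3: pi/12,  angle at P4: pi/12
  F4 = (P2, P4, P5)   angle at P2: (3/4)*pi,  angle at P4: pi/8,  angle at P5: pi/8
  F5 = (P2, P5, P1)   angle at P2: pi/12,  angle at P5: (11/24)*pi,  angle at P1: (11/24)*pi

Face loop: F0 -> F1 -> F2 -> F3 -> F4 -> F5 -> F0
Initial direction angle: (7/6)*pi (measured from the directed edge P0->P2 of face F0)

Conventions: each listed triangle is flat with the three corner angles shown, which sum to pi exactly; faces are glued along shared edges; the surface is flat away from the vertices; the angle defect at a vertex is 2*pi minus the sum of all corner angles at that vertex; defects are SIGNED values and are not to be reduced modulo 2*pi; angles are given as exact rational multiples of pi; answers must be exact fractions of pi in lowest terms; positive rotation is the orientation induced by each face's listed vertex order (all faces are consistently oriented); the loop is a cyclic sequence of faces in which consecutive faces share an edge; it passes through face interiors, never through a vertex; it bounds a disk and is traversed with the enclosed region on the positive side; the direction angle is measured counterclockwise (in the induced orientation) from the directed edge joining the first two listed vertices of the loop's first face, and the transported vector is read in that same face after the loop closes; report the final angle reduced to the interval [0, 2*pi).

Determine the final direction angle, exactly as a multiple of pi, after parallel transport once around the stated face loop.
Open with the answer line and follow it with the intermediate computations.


Answer: final direction angle = (3/2)*pi

enclosed vertex P0: corner angles sum to pi, defect = 2*pi - pi = pi
enclosed vertex P2: corner angles sum to (8/3)*pi, defect = 2*pi - (8/3)*pi = (-2/3)*pi
transport around the loop rotates by the sum of enclosed defects; add to the initial angle mod 2*pi
final angle = (7/6)*pi + pi/3 = (3/2)*pi (mod 2*pi)


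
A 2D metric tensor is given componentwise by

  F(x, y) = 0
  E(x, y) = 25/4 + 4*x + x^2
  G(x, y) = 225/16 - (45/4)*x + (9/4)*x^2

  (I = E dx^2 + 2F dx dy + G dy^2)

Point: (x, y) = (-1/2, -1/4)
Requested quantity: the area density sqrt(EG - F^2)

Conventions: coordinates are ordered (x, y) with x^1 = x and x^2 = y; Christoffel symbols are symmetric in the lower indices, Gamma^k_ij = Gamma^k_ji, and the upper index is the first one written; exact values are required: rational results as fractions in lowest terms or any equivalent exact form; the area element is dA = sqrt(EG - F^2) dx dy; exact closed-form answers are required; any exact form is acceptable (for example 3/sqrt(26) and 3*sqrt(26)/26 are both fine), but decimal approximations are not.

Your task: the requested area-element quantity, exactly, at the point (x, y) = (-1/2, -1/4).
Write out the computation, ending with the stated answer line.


E = 9/2, F = 0, G = 81/4; EG - F^2 = 729/8

Answer: sqrt(EG - F^2) = 27*sqrt(2)/4


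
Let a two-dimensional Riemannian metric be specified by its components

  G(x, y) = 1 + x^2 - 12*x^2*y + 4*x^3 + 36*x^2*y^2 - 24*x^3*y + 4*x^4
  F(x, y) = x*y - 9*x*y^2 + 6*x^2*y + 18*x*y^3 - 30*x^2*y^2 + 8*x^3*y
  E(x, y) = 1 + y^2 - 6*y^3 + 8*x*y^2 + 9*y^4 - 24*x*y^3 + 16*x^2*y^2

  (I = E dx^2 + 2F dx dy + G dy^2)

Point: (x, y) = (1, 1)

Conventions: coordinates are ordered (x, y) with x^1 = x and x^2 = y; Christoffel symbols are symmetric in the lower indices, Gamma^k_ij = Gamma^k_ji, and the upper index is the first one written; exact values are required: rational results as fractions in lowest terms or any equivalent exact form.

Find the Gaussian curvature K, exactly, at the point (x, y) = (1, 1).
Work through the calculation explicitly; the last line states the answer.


E = 5, F = -6, G = 10, EG - F^2 = 14 at the point
E_x = 16, E_y = -4, F_x = -14, F_y = -9, G_x = 6, G_y = 36
E_yy = -22, F_xy = -47, G_xx = -22
Evaluate Brioschi's two determinant matrices M1, M2 and divide by (EG - F^2)^2.
M1 = [[-E_yy/2 + F_xy - G_xx/2, E_x/2, F_x - E_y/2], [F_y - G_x/2, E, F], [G_y/2, F, G]] = [[-25, 8, -12], [-12, 5, -6], [18, -6, 10]]; det M1 = -38
M2 = [[0, E_y/2, G_x/2], [E_y/2, E, F], [G_x/2, F, G]] = [[0, -2, 3], [-2, 5, -6], [3, -6, 10]]; det M2 = -13
det M1 - det M2 = -25; K = -25 / (14)^2 = -25/196

Answer: K = -25/196


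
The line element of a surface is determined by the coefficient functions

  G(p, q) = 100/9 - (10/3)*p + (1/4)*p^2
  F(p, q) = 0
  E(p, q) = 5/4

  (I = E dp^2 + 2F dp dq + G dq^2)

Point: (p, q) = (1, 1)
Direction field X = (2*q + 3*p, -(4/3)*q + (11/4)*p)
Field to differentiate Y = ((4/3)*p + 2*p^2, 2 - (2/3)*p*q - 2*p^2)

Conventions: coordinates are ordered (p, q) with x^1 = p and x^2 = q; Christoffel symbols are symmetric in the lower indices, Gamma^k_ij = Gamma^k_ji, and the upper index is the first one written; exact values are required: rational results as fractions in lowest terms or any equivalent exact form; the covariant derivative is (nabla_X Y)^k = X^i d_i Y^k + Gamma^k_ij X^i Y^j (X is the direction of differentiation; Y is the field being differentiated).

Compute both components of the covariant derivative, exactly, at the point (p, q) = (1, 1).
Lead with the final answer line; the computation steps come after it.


Answer: (nabla_X Y)^p = 6911/270, (nabla_X Y)^q = -3752/153

E = 5/4, F = 0, G = 289/36 at the point
E_p = 0, E_q = 0, F_p = 0, F_q = 0, G_p = -17/6, G_q = 0
EG - F^2 = 1445/144;  g^inv = (144/1445) * [[289/36, 0], [0, 5/4]]
first-kind symbols [ij,l] = (1/2)(d_i g_jl + d_j g_il - d_l g_ij): [pp,p] = E_p/2 = 0, [pp,q] = F_p - E_q/2 = 0, [pq,p] = E_q/2 = 0, [pq,q] = G_p/2 = -17/12, [qq,p] = F_q - G_p/2 = 17/12, [qq,q] = G_q/2 = 0
Gamma^p_ij = (G*[ij,p] - F*[ij,q])/(EG - F^2), Gamma^q_ij = (E*[ij,q] - F*[ij,p])/(EG - F^2)
Gamma_ppp = 0, Gamma_ppq = 0, Gamma_pqq = 17/15, Gamma_qpp = 0, Gamma_qpq = -3/17, Gamma_qqq = 0
X = (5, 17/12), Y = (10/3, -2/3) at the point


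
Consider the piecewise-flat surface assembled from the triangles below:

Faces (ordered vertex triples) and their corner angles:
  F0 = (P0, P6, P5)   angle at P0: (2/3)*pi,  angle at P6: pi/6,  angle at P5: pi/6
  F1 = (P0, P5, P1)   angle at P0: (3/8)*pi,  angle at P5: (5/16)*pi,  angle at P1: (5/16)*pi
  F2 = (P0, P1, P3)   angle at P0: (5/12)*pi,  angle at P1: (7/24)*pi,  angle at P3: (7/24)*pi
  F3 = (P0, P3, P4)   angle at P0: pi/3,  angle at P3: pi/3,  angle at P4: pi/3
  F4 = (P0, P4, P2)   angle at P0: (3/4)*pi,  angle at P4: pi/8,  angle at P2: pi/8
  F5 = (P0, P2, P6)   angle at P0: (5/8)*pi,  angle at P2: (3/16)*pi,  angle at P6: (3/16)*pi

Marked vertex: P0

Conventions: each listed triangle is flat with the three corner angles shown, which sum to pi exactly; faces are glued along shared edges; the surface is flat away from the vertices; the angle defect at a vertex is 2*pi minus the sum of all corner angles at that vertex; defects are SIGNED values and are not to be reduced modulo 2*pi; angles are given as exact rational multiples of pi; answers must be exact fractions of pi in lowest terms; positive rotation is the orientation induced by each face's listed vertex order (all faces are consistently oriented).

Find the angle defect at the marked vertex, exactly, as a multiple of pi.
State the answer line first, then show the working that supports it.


Answer: defect(P0) = (-7/6)*pi

Sum of corner angles at P0: (19/6)*pi
defect = 2*pi - (19/6)*pi


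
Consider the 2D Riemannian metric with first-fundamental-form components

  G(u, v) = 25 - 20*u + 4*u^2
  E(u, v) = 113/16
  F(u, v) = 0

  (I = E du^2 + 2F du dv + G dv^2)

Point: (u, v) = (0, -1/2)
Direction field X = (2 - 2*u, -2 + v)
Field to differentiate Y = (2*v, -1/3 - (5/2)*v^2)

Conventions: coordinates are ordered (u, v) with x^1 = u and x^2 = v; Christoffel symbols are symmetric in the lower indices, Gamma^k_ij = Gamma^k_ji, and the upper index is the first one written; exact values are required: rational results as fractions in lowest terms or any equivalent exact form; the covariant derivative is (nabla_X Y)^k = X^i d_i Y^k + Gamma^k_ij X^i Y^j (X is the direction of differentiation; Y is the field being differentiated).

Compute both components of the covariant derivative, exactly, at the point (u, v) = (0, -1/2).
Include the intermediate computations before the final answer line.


E = 113/16, F = 0, G = 25 at the point
E_u = 0, E_v = 0, F_u = 0, F_v = 0, G_u = -20, G_v = 0
EG - F^2 = 2825/16;  g^inv = (16/2825) * [[25, 0], [0, 113/16]]
first-kind symbols [ij,l] = (1/2)(d_i g_jl + d_j g_il - d_l g_ij): [uu,u] = E_u/2 = 0, [uu,v] = F_u - E_v/2 = 0, [uv,u] = E_v/2 = 0, [uv,v] = G_u/2 = -10, [vv,u] = F_v - G_u/2 = 10, [vv,v] = G_v/2 = 0
Gamma^u_ij = (G*[ij,u] - F*[ij,v])/(EG - F^2), Gamma^v_ij = (E*[ij,v] - F*[ij,u])/(EG - F^2)
Gamma_uuu = 0, Gamma_uuv = 0, Gamma_uvv = 160/113, Gamma_vuu = 0, Gamma_vuv = -2/5, Gamma_vvv = 0
X = (2, -5/2), Y = (-1, -23/24) at the point

Answer: (nabla_X Y)^u = -545/339, (nabla_X Y)^v = -389/60


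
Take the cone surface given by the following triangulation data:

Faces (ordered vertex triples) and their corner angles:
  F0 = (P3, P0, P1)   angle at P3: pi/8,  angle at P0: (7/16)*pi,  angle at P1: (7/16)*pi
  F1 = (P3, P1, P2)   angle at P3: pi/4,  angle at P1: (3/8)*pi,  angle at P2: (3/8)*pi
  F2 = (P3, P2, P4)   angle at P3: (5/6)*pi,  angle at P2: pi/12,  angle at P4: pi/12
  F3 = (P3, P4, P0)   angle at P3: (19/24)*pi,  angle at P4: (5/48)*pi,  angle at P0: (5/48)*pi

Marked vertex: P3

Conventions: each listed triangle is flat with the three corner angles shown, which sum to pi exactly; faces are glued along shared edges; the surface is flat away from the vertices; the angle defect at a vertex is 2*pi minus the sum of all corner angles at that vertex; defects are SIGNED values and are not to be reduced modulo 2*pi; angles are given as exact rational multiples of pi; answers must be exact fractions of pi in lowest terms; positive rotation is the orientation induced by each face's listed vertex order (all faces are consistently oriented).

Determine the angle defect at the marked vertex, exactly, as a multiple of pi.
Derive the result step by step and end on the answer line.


Sum of corner angles at P3: 2*pi
defect = 2*pi - 2*pi

Answer: defect(P3) = 0


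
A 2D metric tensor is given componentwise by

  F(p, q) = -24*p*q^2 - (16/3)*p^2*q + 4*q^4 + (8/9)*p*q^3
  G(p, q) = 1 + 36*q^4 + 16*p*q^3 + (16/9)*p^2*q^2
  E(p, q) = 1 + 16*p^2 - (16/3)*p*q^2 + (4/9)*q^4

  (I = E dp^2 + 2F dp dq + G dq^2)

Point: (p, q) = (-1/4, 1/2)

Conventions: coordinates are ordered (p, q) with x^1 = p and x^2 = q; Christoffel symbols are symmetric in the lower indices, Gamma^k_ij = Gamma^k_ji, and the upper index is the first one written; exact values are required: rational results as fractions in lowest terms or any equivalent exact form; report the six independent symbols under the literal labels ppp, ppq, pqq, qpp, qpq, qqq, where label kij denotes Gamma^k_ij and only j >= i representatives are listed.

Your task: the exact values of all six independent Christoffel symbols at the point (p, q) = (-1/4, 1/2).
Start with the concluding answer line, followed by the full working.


Answer: Gamma_ppp = -168/149, Gamma_ppq = 28/149, Gamma_pqq = 238/149, Gamma_qpp = -192/149, Gamma_qpq = 32/149, Gamma_qqq = 272/149

E = 85/36, F = 14/9, G = 25/9 at the point
E_p = -28/3, E_q = 14/9, F_p = -41/9, F_q = 15/2, G_p = 16/9, G_q = 136/9
EG - F^2 = 149/36;  g^inv = (36/149) * [[25/9, -14/9], [-14/9, 85/36]]
first-kind symbols [ij,l] = (1/2)(d_i g_jl + d_j g_il - d_l g_ij): [pp,p] = E_p/2 = -14/3, [pp,q] = F_p - E_q/2 = -16/3, [pq,p] = E_q/2 = 7/9, [pq,q] = G_p/2 = 8/9, [qq,p] = F_q - G_p/2 = 119/18, [qq,q] = G_q/2 = 68/9
Gamma^p_ij = (G*[ij,p] - F*[ij,q])/(EG - F^2), Gamma^q_ij = (E*[ij,q] - F*[ij,p])/(EG - F^2)
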